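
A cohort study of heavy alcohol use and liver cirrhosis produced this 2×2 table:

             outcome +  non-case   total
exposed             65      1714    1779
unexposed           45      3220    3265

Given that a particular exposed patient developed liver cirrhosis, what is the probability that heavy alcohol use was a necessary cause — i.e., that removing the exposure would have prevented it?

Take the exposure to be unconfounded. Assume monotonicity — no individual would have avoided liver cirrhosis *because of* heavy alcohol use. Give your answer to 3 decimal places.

PN ≈ 0.623

p₁ = P(outcome | exposed) = 65/1779 = 0.036537
p₀ = P(outcome | unexposed) = 45/3265 = 0.013783
Under exogeneity and monotonicity, PN = (p₁ − p₀) / p₁.
PN = (0.036537 − 0.013783) / 0.036537 = 0.022755 / 0.036537 ≈ 0.6228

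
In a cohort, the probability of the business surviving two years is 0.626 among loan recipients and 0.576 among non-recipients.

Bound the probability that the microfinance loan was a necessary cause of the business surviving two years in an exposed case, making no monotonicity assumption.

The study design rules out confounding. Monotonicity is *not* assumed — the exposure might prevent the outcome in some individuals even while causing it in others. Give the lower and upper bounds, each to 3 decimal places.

0.080 ≤ PN ≤ 0.677

Let p₁ = 0.626, p₀ = 0.576.
Under exogeneity alone the bounds on PN are max{0,(p₁−p₀)/p₁} ≤ PN ≤ min{1,(1−p₀)/p₁}.
  lower = (p₁ − p₀)/p₁ = 0.05 / 0.626 ≈ 0.0799
  upper = min{1, (1 − p₀)/p₁} = 0.424 / 0.626 ≈ 0.6773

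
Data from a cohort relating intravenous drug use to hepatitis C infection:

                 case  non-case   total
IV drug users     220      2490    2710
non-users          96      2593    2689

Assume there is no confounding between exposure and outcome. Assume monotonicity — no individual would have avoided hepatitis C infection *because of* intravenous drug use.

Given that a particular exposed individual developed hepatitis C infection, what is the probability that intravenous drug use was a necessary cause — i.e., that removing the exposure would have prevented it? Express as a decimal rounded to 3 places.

p₁ = P(outcome | exposed) = 220/2710 = 0.081181
p₀ = P(outcome | unexposed) = 96/2689 = 0.035701
Under exogeneity and monotonicity, PN = (p₁ − p₀)/p₁.
PN = (0.081181 − 0.035701) / 0.081181 ≈ 0.5602

PN ≈ 0.560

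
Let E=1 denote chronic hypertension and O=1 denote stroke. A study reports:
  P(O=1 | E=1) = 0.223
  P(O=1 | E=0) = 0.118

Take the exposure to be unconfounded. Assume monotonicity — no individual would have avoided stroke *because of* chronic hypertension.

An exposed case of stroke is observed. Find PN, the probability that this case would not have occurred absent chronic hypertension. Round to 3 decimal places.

Let p₁ = 0.223, p₀ = 0.118.
Under exogeneity and monotonicity, PN = (p₁ − p₀) / p₁.
PN = (0.223 − 0.118) / 0.223 = 0.105 / 0.223 ≈ 0.4709

PN ≈ 0.471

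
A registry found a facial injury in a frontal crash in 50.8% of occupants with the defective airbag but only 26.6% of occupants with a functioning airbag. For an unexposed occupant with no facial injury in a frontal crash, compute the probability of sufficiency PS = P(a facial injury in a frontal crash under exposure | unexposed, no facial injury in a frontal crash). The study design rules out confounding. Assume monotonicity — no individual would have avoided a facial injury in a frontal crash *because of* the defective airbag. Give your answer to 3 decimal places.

PS ≈ 0.330

p₁ = 0.508, p₀ = 0.266.
Under exogeneity and monotonicity, PS = (p₁ − p₀) / (1 − p₀).
PS = (0.508 − 0.266) / (1 − 0.266) = 0.242 / 0.734 ≈ 0.3297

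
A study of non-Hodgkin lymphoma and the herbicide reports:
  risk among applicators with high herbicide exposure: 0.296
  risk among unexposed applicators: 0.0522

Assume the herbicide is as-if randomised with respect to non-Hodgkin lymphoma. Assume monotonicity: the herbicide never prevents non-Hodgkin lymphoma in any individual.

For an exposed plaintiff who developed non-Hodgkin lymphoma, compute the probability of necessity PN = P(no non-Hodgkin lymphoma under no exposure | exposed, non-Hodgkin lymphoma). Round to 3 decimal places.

Let p₁ = 0.296, p₀ = 0.0522.
Under exogeneity and monotonicity, PN = (p₁ − p₀) / p₁.
PN = (0.296 − 0.0522) / 0.296 = 0.2438 / 0.296 ≈ 0.8236

PN ≈ 0.824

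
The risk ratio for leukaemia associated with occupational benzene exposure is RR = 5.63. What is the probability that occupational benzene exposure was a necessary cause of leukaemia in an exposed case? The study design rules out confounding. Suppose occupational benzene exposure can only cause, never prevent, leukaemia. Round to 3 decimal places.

Under exogeneity and monotonicity, PN = (RR − 1) / RR = 1 − 1/RR.
PN = (5.63 − 1) / 5.63 = 4.63 / 5.63 ≈ 0.8224

PN ≈ 0.822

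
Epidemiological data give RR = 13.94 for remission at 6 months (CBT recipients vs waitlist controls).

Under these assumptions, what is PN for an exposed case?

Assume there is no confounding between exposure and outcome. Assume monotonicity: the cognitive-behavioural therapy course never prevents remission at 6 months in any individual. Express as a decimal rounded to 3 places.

Under exogeneity and monotonicity, PN = (RR − 1) / RR = 1 − 1/RR.
PN = (13.94 − 1) / 13.94 = 12.94 / 13.94 ≈ 0.9283

PN ≈ 0.928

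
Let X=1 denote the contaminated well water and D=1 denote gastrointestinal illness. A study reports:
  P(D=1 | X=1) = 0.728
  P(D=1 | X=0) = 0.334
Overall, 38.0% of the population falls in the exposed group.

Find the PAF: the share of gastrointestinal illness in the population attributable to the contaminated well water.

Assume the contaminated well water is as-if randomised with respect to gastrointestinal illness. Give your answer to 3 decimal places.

PAF ≈ 0.310

Let p₁ = 0.728, p₀ = 0.334.
Overall risk P(Y=1) = π·p₁ + (1−π)·p₀ = 0.38×0.728 + 0.62×0.334 = 0.48372.
Under exogeneity, PAF = [P(Y=1) − p₀] / P(Y=1).
PAF = (0.48372 − 0.334) / 0.48372 ≈ 0.3095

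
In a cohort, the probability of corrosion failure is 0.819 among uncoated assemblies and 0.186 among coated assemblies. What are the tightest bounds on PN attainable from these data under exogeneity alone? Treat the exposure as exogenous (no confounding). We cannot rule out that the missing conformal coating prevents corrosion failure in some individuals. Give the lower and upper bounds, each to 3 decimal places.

0.773 ≤ PN ≤ 0.994

Let p₁ = 0.819, p₀ = 0.186.
Under exogeneity alone the bounds on PN are max{0,(p₁−p₀)/p₁} ≤ PN ≤ min{1,(1−p₀)/p₁}.
  lower = (p₁ − p₀)/p₁ = 0.633 / 0.819 ≈ 0.7729
  upper = min{1, (1 − p₀)/p₁} = 0.814 / 0.819 ≈ 0.9939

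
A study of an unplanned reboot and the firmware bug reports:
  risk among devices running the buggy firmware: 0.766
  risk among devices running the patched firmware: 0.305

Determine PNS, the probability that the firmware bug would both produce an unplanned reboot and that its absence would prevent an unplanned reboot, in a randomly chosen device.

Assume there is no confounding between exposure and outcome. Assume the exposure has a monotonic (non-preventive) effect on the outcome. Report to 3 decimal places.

PNS ≈ 0.461

Let p₁ = 0.766, p₀ = 0.305.
Under exogeneity and monotonicity, PNS = p₁ − p₀.
PNS = 0.766 − 0.305 = 0.461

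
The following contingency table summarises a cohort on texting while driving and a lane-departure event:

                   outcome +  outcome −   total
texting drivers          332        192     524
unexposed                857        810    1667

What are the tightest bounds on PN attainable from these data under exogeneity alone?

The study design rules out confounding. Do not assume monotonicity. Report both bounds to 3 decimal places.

0.189 ≤ PN ≤ 0.767

p₁ = P(outcome | exposed) = 332/524 = 0.63359
p₀ = P(outcome | unexposed) = 857/1667 = 0.5141
Under exogeneity alone the bounds on PN are max{0,(p₁−p₀)/p₁} ≤ PN ≤ min{1,(1−p₀)/p₁}.
  lower = (p₁ − p₀)/p₁ = 0.11949 / 0.63359 ≈ 0.1886
  upper = min{1, (1 − p₀)/p₁} = 0.4859 / 0.63359 ≈ 0.7669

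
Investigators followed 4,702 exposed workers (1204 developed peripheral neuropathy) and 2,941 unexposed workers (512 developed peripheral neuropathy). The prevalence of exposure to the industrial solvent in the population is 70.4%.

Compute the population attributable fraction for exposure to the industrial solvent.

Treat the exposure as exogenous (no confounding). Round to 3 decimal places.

p₁ = P(outcome | exposed) = 1204/4702 = 0.25606
p₀ = P(outcome | unexposed) = 512/2941 = 0.17409
Overall risk P(Y=1) = π·p₁ + (1−π)·p₀ = 0.704×0.25606 + 0.296×0.17409 = 0.2318.
Under exogeneity, PAF = [P(Y=1) − p₀] / P(Y=1).
PAF = (0.2318 − 0.17409) / 0.2318 ≈ 0.2490

PAF ≈ 0.249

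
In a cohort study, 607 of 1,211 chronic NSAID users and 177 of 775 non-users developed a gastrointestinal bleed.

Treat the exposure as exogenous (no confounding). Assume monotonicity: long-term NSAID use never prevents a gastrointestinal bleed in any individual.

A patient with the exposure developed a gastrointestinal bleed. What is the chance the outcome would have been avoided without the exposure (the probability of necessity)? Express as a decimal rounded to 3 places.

PN ≈ 0.544

p₁ = P(outcome | exposed) = 607/1211 = 0.50124
p₀ = P(outcome | unexposed) = 177/775 = 0.22839
Under exogeneity and monotonicity, PN = (p₁ − p₀) / p₁.
PN = (0.50124 − 0.22839) / 0.50124 = 0.27285 / 0.50124 ≈ 0.5444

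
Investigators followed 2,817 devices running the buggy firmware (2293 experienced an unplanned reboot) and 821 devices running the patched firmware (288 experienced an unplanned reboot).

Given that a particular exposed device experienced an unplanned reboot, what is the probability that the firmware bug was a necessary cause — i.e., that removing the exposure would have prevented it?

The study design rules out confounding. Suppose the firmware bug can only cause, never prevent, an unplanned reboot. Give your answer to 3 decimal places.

PN ≈ 0.569

p₁ = P(outcome | exposed) = 2293/2817 = 0.81399
p₀ = P(outcome | unexposed) = 288/821 = 0.35079
Under exogeneity and monotonicity, PN = (p₁ − p₀) / p₁.
PN = (0.81399 − 0.35079) / 0.81399 = 0.46319 / 0.81399 ≈ 0.5690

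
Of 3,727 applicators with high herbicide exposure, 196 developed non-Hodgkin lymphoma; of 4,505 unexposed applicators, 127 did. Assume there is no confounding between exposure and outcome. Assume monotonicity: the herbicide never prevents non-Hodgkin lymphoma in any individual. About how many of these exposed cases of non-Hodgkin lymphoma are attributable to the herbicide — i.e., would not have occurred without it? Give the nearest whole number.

p₁ = P(outcome | exposed) = 196/3727 = 0.052589
p₀ = P(outcome | unexposed) = 127/4505 = 0.028191
PN = (p₁ − p₀)/p₁ = (0.052589 − 0.028191) / 0.052589 ≈ 0.46394.
Attributable cases ≈ PN × (exposed cases) = 0.46394 × 196 ≈ 90.93.

about 91 cases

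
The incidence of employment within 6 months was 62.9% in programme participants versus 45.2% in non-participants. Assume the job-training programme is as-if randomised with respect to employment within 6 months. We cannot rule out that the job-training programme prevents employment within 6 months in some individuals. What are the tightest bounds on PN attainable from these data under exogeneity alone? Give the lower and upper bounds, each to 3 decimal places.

0.281 ≤ PN ≤ 0.871

p₁ = 0.629, p₀ = 0.452.
Under exogeneity alone the bounds on PN are max{0,(p₁−p₀)/p₁} ≤ PN ≤ min{1,(1−p₀)/p₁}.
  lower = (p₁ − p₀)/p₁ = 0.177 / 0.629 ≈ 0.2814
  upper = min{1, (1 − p₀)/p₁} = 0.548 / 0.629 ≈ 0.8712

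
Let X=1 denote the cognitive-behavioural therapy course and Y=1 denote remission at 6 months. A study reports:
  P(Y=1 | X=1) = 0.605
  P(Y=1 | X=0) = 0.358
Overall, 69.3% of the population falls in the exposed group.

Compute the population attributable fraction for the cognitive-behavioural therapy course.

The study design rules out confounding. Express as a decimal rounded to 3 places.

Let p₁ = 0.605, p₀ = 0.358.
Overall risk P(Y=1) = π·p₁ + (1−π)·p₀ = 0.693×0.605 + 0.307×0.358 = 0.52917.
Under exogeneity, PAF = [P(Y=1) − p₀] / P(Y=1).
PAF = (0.52917 − 0.358) / 0.52917 ≈ 0.3235

PAF ≈ 0.323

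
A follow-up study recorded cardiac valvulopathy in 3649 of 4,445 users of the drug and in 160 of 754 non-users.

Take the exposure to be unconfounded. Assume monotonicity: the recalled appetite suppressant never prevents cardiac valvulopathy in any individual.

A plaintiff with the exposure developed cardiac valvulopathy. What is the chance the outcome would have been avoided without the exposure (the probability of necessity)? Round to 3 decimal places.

p₁ = P(outcome | exposed) = 3649/4445 = 0.82092
p₀ = P(outcome | unexposed) = 160/754 = 0.2122
Under exogeneity and monotonicity, PN = (p₁ − p₀) / p₁.
PN = (0.82092 − 0.2122) / 0.82092 = 0.60872 / 0.82092 ≈ 0.7415

PN ≈ 0.742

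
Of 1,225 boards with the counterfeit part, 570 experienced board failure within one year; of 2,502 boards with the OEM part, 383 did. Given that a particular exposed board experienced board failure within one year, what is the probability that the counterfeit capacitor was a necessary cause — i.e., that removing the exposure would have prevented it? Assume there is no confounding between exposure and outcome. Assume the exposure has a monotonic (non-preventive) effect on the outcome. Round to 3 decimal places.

p₁ = P(outcome | exposed) = 570/1225 = 0.46531
p₀ = P(outcome | unexposed) = 383/2502 = 0.15308
Under exogeneity and monotonicity, PN = (p₁ − p₀) / p₁.
PN = (0.46531 − 0.15308) / 0.46531 = 0.31223 / 0.46531 ≈ 0.6710

PN ≈ 0.671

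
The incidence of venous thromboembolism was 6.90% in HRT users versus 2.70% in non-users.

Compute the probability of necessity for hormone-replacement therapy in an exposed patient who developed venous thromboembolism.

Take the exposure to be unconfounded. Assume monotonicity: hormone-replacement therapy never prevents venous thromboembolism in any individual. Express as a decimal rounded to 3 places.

PN ≈ 0.609

p₁ = 0.069, p₀ = 0.027.
Under exogeneity and monotonicity, PN = (p₁ − p₀) / p₁.
PN = (0.069 − 0.027) / 0.069 = 0.042 / 0.069 ≈ 0.6087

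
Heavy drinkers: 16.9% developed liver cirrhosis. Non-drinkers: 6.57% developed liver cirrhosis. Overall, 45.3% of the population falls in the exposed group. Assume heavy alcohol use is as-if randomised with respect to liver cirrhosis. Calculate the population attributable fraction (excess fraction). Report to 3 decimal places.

p₁ = 0.169, p₀ = 0.0657.
Overall risk P(Y=1) = π·p₁ + (1−π)·p₀ = 0.453×0.169 + 0.547×0.0657 = 0.11249.
Under exogeneity, PAF = [P(Y=1) − p₀] / P(Y=1).
PAF = (0.11249 − 0.0657) / 0.11249 ≈ 0.4160

PAF ≈ 0.416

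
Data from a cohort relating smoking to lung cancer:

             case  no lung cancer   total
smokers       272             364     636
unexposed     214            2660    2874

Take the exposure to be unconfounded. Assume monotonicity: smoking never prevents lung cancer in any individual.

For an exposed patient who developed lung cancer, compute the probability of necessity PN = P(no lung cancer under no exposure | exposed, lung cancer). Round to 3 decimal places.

p₁ = P(outcome | exposed) = 272/636 = 0.42767
p₀ = P(outcome | unexposed) = 214/2874 = 0.074461
Under exogeneity and monotonicity, PN = (p₁ − p₀)/p₁.
PN = (0.42767 − 0.074461) / 0.42767 ≈ 0.8259

PN ≈ 0.826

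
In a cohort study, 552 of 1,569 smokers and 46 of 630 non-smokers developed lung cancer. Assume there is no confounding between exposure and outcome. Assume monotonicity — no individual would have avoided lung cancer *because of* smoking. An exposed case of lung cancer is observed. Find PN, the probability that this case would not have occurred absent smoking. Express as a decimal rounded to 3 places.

PN ≈ 0.792

p₁ = P(outcome | exposed) = 552/1569 = 0.35182
p₀ = P(outcome | unexposed) = 46/630 = 0.073016
Under exogeneity and monotonicity, PN = (p₁ − p₀) / p₁.
PN = (0.35182 − 0.073016) / 0.35182 = 0.2788 / 0.35182 ≈ 0.7925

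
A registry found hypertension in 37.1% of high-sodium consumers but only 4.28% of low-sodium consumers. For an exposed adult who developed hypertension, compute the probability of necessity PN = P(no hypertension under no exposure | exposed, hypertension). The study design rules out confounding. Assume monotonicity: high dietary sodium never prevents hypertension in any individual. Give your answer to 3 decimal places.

p₁ = 0.371, p₀ = 0.0428.
Under exogeneity and monotonicity, PN = (p₁ − p₀) / p₁.
PN = (0.371 − 0.0428) / 0.371 = 0.3282 / 0.371 ≈ 0.8846

PN ≈ 0.885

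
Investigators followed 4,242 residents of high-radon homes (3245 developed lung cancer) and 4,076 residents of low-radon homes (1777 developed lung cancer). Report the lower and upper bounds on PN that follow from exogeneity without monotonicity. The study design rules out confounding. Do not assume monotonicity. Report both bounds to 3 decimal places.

p₁ = P(outcome | exposed) = 3245/4242 = 0.76497
p₀ = P(outcome | unexposed) = 1777/4076 = 0.43597
Under exogeneity alone the bounds on PN are max{0,(p₁−p₀)/p₁} ≤ PN ≤ min{1,(1−p₀)/p₁}.
  lower = (p₁ − p₀)/p₁ = 0.329 / 0.76497 ≈ 0.4301
  upper = min{1, (1 − p₀)/p₁} = 0.56403 / 0.76497 ≈ 0.7373

0.430 ≤ PN ≤ 0.737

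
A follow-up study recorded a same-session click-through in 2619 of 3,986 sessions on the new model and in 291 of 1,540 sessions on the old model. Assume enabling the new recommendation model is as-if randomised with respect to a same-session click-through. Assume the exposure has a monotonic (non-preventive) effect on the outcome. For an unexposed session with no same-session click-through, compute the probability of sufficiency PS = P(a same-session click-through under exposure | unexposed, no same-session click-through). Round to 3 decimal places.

p₁ = P(outcome | exposed) = 2619/3986 = 0.65705
p₀ = P(outcome | unexposed) = 291/1540 = 0.18896
Under exogeneity and monotonicity, PS = (p₁ − p₀) / (1 − p₀).
PS = (0.65705 − 0.18896) / (1 − 0.18896) = 0.46809 / 0.81104 ≈ 0.5771

PS ≈ 0.577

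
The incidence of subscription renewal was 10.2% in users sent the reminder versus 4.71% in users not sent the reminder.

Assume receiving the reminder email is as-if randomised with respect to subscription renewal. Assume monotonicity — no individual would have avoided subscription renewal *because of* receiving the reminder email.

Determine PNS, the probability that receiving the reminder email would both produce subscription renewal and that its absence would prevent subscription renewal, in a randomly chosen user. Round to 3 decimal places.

PNS ≈ 0.055

p₁ = 0.102, p₀ = 0.0471.
Under exogeneity and monotonicity, PNS = p₁ − p₀.
PNS = 0.102 − 0.0471 = 0.0549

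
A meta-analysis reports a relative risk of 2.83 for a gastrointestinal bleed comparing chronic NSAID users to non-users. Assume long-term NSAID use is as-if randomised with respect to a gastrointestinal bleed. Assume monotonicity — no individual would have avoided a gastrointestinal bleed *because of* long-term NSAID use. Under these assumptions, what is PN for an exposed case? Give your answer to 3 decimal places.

PN ≈ 0.647

Under exogeneity and monotonicity, PN = (RR − 1) / RR = 1 − 1/RR.
PN = (2.83 − 1) / 2.83 = 1.83 / 2.83 ≈ 0.6466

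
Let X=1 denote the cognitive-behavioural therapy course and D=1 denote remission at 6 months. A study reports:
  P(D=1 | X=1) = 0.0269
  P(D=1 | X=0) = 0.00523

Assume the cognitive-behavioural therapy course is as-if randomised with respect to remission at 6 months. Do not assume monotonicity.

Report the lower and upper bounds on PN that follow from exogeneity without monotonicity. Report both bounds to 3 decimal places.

0.806 ≤ PN ≤ 1.000

Let p₁ = 0.0269, p₀ = 0.00523.
Under exogeneity alone the bounds on PN are max{0,(p₁−p₀)/p₁} ≤ PN ≤ min{1,(1−p₀)/p₁}.
  lower = (p₁ − p₀)/p₁ = 0.02167 / 0.0269 ≈ 0.8056
  upper = min{1, (1 − p₀)/p₁} = 0.99477 / 0.0269 ≈ 36.9803 → capped at 1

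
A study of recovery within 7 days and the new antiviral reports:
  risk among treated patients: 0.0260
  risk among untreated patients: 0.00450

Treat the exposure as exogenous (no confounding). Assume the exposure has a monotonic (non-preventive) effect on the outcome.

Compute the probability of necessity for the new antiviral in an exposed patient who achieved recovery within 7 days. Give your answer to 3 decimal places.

PN ≈ 0.827

Let p₁ = 0.026, p₀ = 0.0045.
Under exogeneity and monotonicity, PN = (p₁ − p₀) / p₁.
PN = (0.026 − 0.0045) / 0.026 = 0.0215 / 0.026 ≈ 0.8269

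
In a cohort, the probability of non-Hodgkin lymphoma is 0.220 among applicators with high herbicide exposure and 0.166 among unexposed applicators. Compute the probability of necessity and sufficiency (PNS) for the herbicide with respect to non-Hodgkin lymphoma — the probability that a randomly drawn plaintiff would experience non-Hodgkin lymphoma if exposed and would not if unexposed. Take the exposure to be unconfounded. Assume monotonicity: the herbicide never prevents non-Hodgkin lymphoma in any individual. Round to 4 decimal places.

Let p₁ = 0.22, p₀ = 0.166.
Under exogeneity and monotonicity, PNS = p₁ − p₀.
PNS = 0.22 − 0.166 = 0.054

PNS ≈ 0.0540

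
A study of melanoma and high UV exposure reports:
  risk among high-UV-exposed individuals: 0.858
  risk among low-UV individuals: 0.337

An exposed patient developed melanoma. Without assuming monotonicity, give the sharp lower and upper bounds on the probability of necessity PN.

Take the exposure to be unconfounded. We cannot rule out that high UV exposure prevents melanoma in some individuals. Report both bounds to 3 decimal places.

Let p₁ = 0.858, p₀ = 0.337.
Under exogeneity alone the bounds on PN are max{0,(p₁−p₀)/p₁} ≤ PN ≤ min{1,(1−p₀)/p₁}.
  lower = (p₁ − p₀)/p₁ = 0.521 / 0.858 ≈ 0.6072
  upper = min{1, (1 − p₀)/p₁} = 0.663 / 0.858 ≈ 0.7727

0.607 ≤ PN ≤ 0.773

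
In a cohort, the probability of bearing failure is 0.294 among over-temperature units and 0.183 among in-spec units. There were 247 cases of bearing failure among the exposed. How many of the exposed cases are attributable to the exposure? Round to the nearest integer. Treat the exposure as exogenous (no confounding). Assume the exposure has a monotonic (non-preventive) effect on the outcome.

Let p₁ = 0.294, p₀ = 0.183.
PN = (p₁ − p₀)/p₁ = (0.294 − 0.183) / 0.294 ≈ 0.37755.
Attributable cases ≈ PN × (exposed cases) = 0.37755 × 247 ≈ 93.26.

about 93 cases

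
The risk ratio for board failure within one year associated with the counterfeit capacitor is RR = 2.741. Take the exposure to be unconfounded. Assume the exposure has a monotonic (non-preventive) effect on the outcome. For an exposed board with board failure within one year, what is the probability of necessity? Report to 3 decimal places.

PN ≈ 0.635

Under exogeneity and monotonicity, PN = (RR − 1) / RR = 1 − 1/RR.
PN = (2.741 − 1) / 2.741 = 1.741 / 2.741 ≈ 0.6352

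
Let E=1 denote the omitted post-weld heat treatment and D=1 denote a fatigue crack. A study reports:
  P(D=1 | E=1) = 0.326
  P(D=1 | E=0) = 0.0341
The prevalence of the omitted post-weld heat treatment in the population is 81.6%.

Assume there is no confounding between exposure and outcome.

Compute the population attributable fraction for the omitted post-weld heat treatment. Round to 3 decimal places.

Let p₁ = 0.326, p₀ = 0.0341.
Overall risk P(Y=1) = π·p₁ + (1−π)·p₀ = 0.816×0.326 + 0.184×0.0341 = 0.27229.
Under exogeneity, PAF = [P(Y=1) − p₀] / P(Y=1).
PAF = (0.27229 − 0.0341) / 0.27229 ≈ 0.8748

PAF ≈ 0.875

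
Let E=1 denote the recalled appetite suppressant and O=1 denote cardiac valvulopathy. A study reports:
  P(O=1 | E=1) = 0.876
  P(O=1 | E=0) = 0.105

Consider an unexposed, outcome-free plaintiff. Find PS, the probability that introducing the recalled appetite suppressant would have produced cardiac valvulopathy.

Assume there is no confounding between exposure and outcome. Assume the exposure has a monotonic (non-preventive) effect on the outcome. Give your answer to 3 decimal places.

PS ≈ 0.861

Let p₁ = 0.876, p₀ = 0.105.
Under exogeneity and monotonicity, PS = (p₁ − p₀) / (1 − p₀).
PS = (0.876 − 0.105) / (1 − 0.105) = 0.771 / 0.895 ≈ 0.8615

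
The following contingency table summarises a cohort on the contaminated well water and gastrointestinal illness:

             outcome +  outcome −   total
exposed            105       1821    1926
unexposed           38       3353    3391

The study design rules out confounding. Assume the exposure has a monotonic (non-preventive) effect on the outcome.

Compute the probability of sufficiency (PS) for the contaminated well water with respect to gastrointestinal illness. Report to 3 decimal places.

p₁ = P(outcome | exposed) = 105/1926 = 0.054517
p₀ = P(outcome | unexposed) = 38/3391 = 0.011206
Under exogeneity and monotonicity, PS = (p₁ − p₀)/(1 − p₀).
PS = (0.054517 − 0.011206) / 0.98879 ≈ 0.0438

PS ≈ 0.044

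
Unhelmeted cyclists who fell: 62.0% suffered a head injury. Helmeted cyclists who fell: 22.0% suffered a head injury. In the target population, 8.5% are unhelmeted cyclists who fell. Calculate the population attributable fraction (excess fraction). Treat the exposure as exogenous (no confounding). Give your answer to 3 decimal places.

PAF ≈ 0.134

p₁ = 0.62, p₀ = 0.22.
Overall risk P(Y=1) = π·p₁ + (1−π)·p₀ = 0.085×0.62 + 0.915×0.22 = 0.254.
Under exogeneity, PAF = [P(Y=1) − p₀] / P(Y=1).
PAF = (0.254 − 0.22) / 0.254 ≈ 0.1339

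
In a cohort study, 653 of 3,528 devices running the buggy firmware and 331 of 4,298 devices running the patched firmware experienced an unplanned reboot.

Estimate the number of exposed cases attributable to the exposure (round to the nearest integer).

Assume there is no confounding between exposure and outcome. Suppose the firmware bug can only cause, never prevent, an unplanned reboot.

about 381 cases

p₁ = P(outcome | exposed) = 653/3528 = 0.18509
p₀ = P(outcome | unexposed) = 331/4298 = 0.077013
PN = (p₁ − p₀)/p₁ = (0.18509 − 0.077013) / 0.18509 ≈ 0.58392.
Attributable cases ≈ PN × (exposed cases) = 0.58392 × 653 ≈ 381.30.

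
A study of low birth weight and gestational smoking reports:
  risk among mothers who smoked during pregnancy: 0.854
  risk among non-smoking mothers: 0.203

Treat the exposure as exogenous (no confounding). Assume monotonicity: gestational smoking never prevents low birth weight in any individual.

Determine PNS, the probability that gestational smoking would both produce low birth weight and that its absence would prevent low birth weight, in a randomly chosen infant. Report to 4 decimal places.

Let p₁ = 0.854, p₀ = 0.203.
Under exogeneity and monotonicity, PNS = p₁ − p₀.
PNS = 0.854 − 0.203 = 0.651

PNS ≈ 0.6510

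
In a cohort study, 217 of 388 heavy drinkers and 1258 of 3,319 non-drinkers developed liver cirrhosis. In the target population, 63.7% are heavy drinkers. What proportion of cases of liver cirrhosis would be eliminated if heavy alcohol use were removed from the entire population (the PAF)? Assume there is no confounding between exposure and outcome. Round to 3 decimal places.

PAF ≈ 0.232

p₁ = P(outcome | exposed) = 217/388 = 0.55928
p₀ = P(outcome | unexposed) = 1258/3319 = 0.37903
Overall risk P(Y=1) = π·p₁ + (1−π)·p₀ = 0.637×0.55928 + 0.363×0.37903 = 0.49385.
Under exogeneity, PAF = [P(Y=1) − p₀] / P(Y=1).
PAF = (0.49385 − 0.37903) / 0.49385 ≈ 0.2325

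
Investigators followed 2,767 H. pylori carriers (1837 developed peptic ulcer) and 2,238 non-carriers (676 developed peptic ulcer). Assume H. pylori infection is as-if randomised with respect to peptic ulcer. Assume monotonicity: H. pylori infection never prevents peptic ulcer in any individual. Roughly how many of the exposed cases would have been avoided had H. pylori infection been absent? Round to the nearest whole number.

about 1001 cases

p₁ = P(outcome | exposed) = 1837/2767 = 0.6639
p₀ = P(outcome | unexposed) = 676/2238 = 0.30206
PN = (p₁ − p₀)/p₁ = (0.6639 − 0.30206) / 0.6639 ≈ 0.54503.
Attributable cases ≈ PN × (exposed cases) = 0.54503 × 1837 ≈ 1001.21.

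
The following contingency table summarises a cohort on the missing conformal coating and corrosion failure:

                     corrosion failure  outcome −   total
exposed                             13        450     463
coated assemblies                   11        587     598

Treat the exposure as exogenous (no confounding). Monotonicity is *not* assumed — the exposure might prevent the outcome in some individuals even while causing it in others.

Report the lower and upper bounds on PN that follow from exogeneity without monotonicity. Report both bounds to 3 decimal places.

p₁ = P(outcome | exposed) = 13/463 = 0.028078
p₀ = P(outcome | unexposed) = 11/598 = 0.018395
Under exogeneity alone the bounds on PN are max{0,(p₁−p₀)/p₁} ≤ PN ≤ min{1,(1−p₀)/p₁}.
  lower = (p₁ − p₀)/p₁ = 0.0096831 / 0.028078 ≈ 0.3449
  upper = min{1, (1 − p₀)/p₁} = 0.98161 / 0.028078 ≈ 34.9603 → capped at 1

0.345 ≤ PN ≤ 1.000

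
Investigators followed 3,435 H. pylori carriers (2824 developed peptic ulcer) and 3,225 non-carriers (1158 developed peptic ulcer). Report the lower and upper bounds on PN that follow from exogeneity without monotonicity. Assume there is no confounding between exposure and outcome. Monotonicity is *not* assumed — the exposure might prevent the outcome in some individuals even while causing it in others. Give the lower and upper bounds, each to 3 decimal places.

0.563 ≤ PN ≤ 0.780

p₁ = P(outcome | exposed) = 2824/3435 = 0.82213
p₀ = P(outcome | unexposed) = 1158/3225 = 0.35907
Under exogeneity alone the bounds on PN are max{0,(p₁−p₀)/p₁} ≤ PN ≤ min{1,(1−p₀)/p₁}.
  lower = (p₁ − p₀)/p₁ = 0.46306 / 0.82213 ≈ 0.5632
  upper = min{1, (1 − p₀)/p₁} = 0.64093 / 0.82213 ≈ 0.7796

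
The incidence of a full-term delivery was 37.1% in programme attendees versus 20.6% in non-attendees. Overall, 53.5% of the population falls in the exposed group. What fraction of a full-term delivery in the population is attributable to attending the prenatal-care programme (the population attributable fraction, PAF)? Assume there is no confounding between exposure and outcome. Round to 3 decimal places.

PAF ≈ 0.300

p₁ = 0.371, p₀ = 0.206.
Overall risk P(Y=1) = π·p₁ + (1−π)·p₀ = 0.535×0.371 + 0.465×0.206 = 0.29428.
Under exogeneity, PAF = [P(Y=1) − p₀] / P(Y=1).
PAF = (0.29428 − 0.206) / 0.29428 ≈ 0.3000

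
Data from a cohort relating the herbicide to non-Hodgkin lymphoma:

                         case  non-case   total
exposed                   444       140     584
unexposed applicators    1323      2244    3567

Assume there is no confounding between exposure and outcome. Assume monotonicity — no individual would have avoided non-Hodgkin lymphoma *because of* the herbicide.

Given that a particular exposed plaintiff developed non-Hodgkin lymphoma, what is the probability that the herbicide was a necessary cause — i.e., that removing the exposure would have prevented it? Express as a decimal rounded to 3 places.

p₁ = P(outcome | exposed) = 444/584 = 0.76027
p₀ = P(outcome | unexposed) = 1323/3567 = 0.3709
Under exogeneity and monotonicity, PN = (p₁ − p₀) / p₁.
PN = (0.76027 − 0.3709) / 0.76027 = 0.38937 / 0.76027 ≈ 0.5121

PN ≈ 0.512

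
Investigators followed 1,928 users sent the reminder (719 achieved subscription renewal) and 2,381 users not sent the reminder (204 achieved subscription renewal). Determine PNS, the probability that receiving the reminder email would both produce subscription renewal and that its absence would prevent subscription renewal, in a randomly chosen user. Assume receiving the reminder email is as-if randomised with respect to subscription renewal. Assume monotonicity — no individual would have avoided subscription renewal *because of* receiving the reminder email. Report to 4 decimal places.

p₁ = P(outcome | exposed) = 719/1928 = 0.37293
p₀ = P(outcome | unexposed) = 204/2381 = 0.085678
Under exogeneity and monotonicity, PNS = p₁ − p₀.
PNS = 0.37293 − 0.085678 = 0.28725

PNS ≈ 0.2872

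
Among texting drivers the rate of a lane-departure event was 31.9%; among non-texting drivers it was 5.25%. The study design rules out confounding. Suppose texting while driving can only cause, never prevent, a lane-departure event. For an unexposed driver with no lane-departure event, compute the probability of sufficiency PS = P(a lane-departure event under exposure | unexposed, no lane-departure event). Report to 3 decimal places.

p₁ = 0.319, p₀ = 0.0525.
Under exogeneity and monotonicity, PS = (p₁ − p₀) / (1 − p₀).
PS = (0.319 − 0.0525) / (1 − 0.0525) = 0.2665 / 0.9475 ≈ 0.2813

PS ≈ 0.281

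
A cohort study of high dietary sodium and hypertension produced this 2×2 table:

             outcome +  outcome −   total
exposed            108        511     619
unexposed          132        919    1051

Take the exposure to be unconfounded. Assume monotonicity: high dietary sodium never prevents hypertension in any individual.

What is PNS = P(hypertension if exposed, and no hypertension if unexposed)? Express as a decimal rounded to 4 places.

p₁ = P(outcome | exposed) = 108/619 = 0.17447
p₀ = P(outcome | unexposed) = 132/1051 = 0.12559
Under exogeneity and monotonicity, PNS = p₁ − p₀.
PNS = 0.17447 − 0.12559 = 0.04888

PNS ≈ 0.0489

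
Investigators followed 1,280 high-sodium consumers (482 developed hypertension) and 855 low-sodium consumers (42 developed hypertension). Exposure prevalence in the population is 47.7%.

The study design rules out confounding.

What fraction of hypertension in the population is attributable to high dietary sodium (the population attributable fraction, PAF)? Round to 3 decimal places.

PAF ≈ 0.761

p₁ = P(outcome | exposed) = 482/1280 = 0.37656
p₀ = P(outcome | unexposed) = 42/855 = 0.049123
Overall risk P(Y=1) = π·p₁ + (1−π)·p₀ = 0.477×0.37656 + 0.523×0.049123 = 0.20531.
Under exogeneity, PAF = [P(Y=1) − p₀] / P(Y=1).
PAF = (0.20531 − 0.049123) / 0.20531 ≈ 0.7607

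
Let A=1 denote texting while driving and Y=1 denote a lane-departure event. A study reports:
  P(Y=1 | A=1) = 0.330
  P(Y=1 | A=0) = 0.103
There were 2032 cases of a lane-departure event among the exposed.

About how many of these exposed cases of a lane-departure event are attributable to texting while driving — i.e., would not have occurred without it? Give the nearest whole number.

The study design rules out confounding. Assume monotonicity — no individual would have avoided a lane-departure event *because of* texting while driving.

Let p₁ = 0.33, p₀ = 0.103.
PN = (p₁ − p₀)/p₁ = (0.33 − 0.103) / 0.33 ≈ 0.68788.
Attributable cases ≈ PN × (exposed cases) = 0.68788 × 2032 ≈ 1397.77.

about 1398 cases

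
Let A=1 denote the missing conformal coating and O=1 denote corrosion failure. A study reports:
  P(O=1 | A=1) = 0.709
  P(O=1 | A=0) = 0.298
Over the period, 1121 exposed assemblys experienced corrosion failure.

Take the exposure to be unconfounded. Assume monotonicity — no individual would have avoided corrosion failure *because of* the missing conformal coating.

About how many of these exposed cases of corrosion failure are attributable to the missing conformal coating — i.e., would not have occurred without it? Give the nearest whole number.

about 650 cases

Let p₁ = 0.709, p₀ = 0.298.
PN = (p₁ − p₀)/p₁ = (0.709 − 0.298) / 0.709 ≈ 0.57969.
Attributable cases ≈ PN × (exposed cases) = 0.57969 × 1121 ≈ 649.83.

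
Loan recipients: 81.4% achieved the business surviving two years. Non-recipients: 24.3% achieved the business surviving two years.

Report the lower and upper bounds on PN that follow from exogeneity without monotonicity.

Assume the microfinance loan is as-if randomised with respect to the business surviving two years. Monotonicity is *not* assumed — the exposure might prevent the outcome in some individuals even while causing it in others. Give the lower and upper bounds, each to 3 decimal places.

p₁ = 0.814, p₀ = 0.243.
Under exogeneity alone the bounds on PN are max{0,(p₁−p₀)/p₁} ≤ PN ≤ min{1,(1−p₀)/p₁}.
  lower = (p₁ − p₀)/p₁ = 0.571 / 0.814 ≈ 0.7015
  upper = min{1, (1 − p₀)/p₁} = 0.757 / 0.814 ≈ 0.9300

0.701 ≤ PN ≤ 0.930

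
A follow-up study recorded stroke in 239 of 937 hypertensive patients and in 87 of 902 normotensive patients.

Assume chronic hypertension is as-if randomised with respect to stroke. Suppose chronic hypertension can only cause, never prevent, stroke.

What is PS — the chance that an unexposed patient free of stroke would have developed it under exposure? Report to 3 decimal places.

p₁ = P(outcome | exposed) = 239/937 = 0.25507
p₀ = P(outcome | unexposed) = 87/902 = 0.096452
Under exogeneity and monotonicity, PS = (p₁ − p₀) / (1 − p₀).
PS = (0.25507 − 0.096452) / (1 − 0.096452) = 0.15862 / 0.90355 ≈ 0.1755

PS ≈ 0.176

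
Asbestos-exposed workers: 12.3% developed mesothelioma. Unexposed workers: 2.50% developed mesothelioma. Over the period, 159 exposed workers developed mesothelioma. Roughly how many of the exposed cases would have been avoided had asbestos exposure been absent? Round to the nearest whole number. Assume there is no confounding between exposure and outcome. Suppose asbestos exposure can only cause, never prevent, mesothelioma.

p₁ = 0.123, p₀ = 0.025.
PN = (p₁ − p₀)/p₁ = (0.123 − 0.025) / 0.123 ≈ 0.79675.
Attributable cases ≈ PN × (exposed cases) = 0.79675 × 159 ≈ 126.68.

about 127 cases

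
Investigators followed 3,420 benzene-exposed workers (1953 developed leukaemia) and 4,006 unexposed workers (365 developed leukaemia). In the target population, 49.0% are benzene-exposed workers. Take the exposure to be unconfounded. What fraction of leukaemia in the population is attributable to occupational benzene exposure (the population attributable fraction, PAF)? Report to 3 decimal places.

p₁ = P(outcome | exposed) = 1953/3420 = 0.57105
p₀ = P(outcome | unexposed) = 365/4006 = 0.091113
Overall risk P(Y=1) = π·p₁ + (1−π)·p₀ = 0.49×0.57105 + 0.51×0.091113 = 0.32628.
Under exogeneity, PAF = [P(Y=1) − p₀] / P(Y=1).
PAF = (0.32628 − 0.091113) / 0.32628 ≈ 0.7208

PAF ≈ 0.721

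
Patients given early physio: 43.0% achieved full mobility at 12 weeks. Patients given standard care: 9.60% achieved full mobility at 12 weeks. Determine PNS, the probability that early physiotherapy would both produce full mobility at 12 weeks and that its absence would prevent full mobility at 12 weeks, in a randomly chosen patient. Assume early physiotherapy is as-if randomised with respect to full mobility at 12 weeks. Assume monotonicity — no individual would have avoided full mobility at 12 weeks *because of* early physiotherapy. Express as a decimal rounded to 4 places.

p₁ = 0.43, p₀ = 0.096.
Under exogeneity and monotonicity, PNS = p₁ − p₀.
PNS = 0.43 − 0.096 = 0.334

PNS ≈ 0.3340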